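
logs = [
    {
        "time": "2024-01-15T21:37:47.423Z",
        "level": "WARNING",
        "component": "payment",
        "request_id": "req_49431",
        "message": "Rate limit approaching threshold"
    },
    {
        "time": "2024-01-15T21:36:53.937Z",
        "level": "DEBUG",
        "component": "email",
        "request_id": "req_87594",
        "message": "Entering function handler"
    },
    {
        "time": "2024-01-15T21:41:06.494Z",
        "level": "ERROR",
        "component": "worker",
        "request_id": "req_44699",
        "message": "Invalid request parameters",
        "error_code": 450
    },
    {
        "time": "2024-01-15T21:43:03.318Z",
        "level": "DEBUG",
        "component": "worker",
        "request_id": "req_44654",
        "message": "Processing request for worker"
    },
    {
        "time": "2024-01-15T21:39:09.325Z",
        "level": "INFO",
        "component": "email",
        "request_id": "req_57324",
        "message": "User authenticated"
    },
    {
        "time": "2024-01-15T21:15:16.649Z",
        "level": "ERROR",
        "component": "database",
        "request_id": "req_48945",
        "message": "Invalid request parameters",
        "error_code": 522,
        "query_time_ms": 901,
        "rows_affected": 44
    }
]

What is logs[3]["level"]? "DEBUG"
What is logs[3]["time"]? "2024-01-15T21:43:03.318Z"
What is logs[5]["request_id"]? "req_48945"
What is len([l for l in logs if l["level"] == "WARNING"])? 1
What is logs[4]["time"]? "2024-01-15T21:39:09.325Z"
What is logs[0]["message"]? "Rate limit approaching threshold"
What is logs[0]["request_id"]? "req_49431"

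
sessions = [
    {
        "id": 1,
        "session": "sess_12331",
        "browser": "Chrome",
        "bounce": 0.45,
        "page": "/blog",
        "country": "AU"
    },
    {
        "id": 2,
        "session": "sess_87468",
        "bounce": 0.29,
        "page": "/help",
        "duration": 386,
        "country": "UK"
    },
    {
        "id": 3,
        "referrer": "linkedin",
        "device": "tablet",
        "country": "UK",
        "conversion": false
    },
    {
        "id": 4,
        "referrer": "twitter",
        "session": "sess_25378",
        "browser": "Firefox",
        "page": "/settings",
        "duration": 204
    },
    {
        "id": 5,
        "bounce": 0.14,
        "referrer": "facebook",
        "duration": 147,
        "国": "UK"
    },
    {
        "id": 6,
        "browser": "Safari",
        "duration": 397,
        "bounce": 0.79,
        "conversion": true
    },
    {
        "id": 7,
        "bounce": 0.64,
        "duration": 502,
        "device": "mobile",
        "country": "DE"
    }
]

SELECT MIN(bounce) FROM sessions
0.14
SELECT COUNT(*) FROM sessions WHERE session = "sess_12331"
1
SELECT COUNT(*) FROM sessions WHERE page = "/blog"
1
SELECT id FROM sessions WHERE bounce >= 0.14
[1, 2, 5, 6, 7]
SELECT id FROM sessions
[1, 2, 3, 4, 5, 6, 7]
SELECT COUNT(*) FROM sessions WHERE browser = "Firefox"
1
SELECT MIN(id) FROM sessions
1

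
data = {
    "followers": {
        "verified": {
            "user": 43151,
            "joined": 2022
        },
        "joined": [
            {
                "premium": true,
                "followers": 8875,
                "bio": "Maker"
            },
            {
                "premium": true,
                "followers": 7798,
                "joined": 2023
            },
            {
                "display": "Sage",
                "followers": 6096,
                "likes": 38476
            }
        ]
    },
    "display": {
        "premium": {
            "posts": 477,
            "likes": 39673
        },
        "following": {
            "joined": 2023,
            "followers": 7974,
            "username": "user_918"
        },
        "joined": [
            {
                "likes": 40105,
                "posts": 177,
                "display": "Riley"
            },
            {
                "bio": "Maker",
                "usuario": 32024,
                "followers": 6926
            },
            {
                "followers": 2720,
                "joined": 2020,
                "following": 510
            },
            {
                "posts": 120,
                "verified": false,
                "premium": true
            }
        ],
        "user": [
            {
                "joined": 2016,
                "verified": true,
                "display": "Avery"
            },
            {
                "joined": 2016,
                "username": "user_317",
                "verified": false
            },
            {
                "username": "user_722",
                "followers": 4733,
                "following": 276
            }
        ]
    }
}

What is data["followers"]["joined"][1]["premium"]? True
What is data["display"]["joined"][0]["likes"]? 40105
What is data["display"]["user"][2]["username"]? "user_722"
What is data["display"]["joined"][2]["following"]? 510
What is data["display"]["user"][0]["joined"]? 2016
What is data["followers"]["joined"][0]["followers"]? 8875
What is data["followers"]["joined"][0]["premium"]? True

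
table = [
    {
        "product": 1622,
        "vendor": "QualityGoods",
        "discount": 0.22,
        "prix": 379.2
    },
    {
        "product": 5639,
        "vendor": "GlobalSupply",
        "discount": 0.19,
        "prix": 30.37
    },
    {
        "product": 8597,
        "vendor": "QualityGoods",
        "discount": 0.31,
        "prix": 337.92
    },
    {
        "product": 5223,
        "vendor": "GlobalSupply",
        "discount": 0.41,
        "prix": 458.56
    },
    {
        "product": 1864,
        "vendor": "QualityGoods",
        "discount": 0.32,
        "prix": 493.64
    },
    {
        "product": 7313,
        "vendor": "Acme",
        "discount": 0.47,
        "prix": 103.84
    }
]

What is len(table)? 6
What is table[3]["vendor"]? "GlobalSupply"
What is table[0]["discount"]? 0.22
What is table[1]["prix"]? 30.37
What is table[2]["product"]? 8597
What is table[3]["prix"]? 458.56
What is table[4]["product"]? 1864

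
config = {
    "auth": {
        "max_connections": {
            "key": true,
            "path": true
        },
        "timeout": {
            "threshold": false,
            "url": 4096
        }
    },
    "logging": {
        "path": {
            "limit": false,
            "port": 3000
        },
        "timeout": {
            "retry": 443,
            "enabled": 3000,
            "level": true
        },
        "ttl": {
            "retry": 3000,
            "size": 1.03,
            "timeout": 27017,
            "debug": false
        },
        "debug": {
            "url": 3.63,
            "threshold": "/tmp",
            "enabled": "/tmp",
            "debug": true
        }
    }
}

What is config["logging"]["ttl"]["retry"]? 3000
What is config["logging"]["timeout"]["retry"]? 443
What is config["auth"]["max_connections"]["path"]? True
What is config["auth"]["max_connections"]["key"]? True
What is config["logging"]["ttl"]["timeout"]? 27017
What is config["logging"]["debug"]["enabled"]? "/tmp"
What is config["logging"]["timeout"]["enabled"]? 3000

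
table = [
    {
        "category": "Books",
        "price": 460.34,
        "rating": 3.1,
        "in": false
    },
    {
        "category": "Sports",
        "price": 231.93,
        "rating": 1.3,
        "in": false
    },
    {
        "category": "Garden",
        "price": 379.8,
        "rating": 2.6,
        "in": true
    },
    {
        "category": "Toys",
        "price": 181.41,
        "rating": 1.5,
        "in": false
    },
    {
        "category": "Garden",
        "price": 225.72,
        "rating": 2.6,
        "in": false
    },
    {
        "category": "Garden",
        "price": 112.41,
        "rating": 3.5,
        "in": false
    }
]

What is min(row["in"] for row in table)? False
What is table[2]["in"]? True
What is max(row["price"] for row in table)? 460.34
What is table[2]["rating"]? 2.6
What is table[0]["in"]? False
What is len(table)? 6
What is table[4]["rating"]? 2.6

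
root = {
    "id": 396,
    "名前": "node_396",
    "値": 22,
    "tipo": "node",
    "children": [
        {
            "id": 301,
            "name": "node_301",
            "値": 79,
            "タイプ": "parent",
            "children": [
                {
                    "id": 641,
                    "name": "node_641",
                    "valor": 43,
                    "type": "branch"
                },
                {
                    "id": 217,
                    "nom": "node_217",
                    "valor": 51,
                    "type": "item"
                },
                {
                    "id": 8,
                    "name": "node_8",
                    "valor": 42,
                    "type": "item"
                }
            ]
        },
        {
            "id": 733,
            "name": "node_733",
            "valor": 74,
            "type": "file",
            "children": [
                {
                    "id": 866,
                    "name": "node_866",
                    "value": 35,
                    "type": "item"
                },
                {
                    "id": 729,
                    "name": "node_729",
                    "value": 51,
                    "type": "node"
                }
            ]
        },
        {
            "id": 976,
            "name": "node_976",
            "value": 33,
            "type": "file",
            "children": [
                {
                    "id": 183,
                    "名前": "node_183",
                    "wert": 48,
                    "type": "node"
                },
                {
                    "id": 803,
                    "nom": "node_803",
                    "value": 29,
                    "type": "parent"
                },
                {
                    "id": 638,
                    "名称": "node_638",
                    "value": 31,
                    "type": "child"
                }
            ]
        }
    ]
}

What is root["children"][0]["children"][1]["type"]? "item"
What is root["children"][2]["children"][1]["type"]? "parent"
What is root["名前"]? "node_396"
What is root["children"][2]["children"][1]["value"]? 29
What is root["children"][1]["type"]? "file"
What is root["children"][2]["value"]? 33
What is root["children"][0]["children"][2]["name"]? "node_8"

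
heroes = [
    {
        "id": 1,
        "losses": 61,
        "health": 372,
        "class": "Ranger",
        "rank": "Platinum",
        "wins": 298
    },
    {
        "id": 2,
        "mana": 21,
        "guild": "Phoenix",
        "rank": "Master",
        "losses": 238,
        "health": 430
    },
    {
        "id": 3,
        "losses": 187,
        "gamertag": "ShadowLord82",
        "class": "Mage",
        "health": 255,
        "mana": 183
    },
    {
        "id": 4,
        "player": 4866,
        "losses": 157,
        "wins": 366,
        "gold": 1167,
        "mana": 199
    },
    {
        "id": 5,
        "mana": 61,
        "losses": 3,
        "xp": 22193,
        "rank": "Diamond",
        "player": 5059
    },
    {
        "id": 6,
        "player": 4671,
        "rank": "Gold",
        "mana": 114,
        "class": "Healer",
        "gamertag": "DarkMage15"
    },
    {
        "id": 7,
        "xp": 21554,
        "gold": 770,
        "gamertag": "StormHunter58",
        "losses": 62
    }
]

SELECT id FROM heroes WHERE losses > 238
[]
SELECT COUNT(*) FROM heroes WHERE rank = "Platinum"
1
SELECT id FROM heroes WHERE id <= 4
[1, 2, 3, 4]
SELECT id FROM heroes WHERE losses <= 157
[1, 4, 5, 7]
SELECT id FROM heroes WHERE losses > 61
[2, 3, 4, 7]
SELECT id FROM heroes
[1, 2, 3, 4, 5, 6, 7]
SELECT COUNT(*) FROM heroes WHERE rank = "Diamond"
1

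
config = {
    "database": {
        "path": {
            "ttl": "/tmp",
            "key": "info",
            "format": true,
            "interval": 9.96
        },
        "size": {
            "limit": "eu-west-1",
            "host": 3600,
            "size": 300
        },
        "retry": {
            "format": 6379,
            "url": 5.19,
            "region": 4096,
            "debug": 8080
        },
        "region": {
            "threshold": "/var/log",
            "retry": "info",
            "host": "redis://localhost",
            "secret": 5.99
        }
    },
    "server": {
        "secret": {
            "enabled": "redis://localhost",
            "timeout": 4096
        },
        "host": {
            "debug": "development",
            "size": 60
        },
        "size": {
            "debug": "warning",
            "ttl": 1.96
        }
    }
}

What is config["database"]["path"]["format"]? True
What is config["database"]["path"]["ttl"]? "/tmp"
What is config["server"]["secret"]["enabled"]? "redis://localhost"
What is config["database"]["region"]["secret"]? 5.99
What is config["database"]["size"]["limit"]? "eu-west-1"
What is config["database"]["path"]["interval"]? 9.96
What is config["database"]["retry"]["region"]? 4096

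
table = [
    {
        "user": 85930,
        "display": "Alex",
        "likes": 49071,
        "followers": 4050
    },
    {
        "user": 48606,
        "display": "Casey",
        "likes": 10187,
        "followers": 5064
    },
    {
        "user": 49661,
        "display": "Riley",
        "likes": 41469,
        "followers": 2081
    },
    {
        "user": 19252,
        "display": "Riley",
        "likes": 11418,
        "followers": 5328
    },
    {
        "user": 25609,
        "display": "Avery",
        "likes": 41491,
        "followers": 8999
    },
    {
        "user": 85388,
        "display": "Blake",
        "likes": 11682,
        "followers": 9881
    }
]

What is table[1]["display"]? "Casey"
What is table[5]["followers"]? 9881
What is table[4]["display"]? "Avery"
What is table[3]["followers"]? 5328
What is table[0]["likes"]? 49071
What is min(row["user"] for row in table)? 19252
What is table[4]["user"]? 25609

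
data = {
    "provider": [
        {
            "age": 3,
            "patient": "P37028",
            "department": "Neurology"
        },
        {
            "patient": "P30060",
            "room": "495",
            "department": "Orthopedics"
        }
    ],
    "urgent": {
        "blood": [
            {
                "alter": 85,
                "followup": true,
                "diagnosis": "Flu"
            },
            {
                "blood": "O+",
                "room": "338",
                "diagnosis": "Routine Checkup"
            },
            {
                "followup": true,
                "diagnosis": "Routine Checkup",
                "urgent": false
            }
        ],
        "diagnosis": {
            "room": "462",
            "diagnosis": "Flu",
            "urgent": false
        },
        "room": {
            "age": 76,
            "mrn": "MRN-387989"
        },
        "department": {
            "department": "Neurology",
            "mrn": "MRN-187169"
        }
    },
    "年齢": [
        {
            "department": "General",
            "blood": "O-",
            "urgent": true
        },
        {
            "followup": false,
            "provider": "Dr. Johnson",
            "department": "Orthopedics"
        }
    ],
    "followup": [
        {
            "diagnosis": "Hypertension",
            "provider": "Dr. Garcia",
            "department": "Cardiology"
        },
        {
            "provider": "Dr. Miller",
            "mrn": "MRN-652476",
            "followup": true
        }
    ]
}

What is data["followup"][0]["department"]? "Cardiology"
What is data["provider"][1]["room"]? "495"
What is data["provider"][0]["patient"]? "P37028"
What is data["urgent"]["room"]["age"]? 76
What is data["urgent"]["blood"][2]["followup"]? True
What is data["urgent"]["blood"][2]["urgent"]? False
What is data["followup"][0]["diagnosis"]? "Hypertension"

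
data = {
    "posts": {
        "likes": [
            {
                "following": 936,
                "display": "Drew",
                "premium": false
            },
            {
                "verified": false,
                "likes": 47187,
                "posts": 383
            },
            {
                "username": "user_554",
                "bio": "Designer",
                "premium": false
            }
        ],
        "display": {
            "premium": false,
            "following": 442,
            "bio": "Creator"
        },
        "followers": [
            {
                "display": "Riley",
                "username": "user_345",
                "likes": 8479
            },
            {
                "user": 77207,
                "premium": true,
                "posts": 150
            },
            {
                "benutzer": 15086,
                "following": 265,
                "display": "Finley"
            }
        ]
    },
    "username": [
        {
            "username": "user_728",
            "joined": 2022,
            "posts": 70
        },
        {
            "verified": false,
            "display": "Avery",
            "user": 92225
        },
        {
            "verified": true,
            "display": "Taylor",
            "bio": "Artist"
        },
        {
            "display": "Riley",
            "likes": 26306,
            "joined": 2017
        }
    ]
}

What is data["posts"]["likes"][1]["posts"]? 383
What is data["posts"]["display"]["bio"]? "Creator"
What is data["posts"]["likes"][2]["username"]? "user_554"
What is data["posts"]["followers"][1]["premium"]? True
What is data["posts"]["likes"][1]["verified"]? False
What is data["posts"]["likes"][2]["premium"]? False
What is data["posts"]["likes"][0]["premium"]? False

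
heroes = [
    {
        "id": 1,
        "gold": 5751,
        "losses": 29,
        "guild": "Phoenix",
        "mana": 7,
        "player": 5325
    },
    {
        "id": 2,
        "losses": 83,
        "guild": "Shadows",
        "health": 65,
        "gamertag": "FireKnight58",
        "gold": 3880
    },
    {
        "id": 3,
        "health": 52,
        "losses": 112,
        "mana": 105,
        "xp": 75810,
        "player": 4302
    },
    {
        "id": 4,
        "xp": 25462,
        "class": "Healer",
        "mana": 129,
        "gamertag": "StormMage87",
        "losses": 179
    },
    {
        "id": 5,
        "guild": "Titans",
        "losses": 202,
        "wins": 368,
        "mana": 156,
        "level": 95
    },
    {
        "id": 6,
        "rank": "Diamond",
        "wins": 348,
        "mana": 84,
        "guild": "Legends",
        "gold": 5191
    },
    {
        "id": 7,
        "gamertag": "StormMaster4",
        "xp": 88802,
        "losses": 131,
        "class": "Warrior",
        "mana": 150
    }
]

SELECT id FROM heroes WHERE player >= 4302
[1, 3]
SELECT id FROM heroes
[1, 2, 3, 4, 5, 6, 7]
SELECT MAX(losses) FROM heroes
202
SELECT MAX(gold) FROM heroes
5751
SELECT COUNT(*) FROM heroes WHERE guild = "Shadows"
1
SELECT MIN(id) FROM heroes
1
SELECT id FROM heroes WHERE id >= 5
[5, 6, 7]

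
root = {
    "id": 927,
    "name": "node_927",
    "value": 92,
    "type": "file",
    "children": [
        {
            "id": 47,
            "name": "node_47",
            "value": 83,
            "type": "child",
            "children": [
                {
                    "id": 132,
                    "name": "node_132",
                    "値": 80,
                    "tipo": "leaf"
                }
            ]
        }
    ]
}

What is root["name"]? "node_927"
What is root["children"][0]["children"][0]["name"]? "node_132"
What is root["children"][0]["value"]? 83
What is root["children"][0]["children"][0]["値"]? 80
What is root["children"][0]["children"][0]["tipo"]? "leaf"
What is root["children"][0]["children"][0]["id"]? 132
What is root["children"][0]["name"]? "node_47"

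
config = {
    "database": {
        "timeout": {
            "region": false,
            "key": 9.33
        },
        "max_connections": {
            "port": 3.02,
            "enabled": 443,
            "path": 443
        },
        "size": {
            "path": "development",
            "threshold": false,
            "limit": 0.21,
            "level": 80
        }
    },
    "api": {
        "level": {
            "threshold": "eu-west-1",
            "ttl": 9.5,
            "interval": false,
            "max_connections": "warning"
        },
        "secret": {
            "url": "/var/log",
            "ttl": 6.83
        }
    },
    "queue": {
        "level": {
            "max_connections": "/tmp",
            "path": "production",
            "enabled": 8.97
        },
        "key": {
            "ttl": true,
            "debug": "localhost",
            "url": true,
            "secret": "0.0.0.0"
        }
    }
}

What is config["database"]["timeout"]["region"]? False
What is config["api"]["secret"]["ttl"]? 6.83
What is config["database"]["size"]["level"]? 80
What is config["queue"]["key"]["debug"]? "localhost"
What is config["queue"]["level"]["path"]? "production"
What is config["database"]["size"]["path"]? "development"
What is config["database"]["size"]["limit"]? 0.21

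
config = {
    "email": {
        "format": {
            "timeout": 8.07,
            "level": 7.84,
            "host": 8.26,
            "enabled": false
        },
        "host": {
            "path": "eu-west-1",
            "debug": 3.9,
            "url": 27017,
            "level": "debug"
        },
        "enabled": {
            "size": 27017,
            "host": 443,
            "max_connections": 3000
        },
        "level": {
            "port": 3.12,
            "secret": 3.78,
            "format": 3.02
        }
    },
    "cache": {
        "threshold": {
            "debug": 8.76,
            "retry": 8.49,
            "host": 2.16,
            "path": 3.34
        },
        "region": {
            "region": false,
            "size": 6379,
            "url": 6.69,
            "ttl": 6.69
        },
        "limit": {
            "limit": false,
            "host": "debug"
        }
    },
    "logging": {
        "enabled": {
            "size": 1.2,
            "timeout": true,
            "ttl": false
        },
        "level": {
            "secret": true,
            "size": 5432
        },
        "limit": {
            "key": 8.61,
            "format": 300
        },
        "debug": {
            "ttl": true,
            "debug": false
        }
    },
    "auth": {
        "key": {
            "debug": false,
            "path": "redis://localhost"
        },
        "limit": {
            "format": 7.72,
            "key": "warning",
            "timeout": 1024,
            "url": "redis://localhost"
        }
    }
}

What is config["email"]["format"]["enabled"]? False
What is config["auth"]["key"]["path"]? "redis://localhost"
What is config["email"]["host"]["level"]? "debug"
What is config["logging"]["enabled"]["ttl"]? False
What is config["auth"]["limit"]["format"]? 7.72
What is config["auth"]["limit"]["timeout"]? 1024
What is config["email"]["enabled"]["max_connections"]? 3000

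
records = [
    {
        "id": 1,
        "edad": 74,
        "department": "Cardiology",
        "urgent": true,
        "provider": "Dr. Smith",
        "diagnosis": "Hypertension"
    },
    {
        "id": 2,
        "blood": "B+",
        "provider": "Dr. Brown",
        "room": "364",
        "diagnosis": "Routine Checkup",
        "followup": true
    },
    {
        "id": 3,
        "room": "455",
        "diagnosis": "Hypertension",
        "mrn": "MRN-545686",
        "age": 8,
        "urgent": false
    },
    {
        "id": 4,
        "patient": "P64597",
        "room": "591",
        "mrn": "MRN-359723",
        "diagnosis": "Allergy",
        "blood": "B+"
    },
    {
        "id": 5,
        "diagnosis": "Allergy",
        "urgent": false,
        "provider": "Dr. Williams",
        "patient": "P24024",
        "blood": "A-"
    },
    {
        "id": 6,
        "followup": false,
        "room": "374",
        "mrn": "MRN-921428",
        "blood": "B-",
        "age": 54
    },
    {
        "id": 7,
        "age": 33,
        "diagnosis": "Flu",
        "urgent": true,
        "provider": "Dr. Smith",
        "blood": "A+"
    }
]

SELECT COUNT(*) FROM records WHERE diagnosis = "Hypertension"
2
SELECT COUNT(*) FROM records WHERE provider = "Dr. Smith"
2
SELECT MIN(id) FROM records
1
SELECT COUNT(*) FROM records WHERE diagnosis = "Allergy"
2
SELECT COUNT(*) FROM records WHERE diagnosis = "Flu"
1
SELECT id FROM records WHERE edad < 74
[]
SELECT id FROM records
[1, 2, 3, 4, 5, 6, 7]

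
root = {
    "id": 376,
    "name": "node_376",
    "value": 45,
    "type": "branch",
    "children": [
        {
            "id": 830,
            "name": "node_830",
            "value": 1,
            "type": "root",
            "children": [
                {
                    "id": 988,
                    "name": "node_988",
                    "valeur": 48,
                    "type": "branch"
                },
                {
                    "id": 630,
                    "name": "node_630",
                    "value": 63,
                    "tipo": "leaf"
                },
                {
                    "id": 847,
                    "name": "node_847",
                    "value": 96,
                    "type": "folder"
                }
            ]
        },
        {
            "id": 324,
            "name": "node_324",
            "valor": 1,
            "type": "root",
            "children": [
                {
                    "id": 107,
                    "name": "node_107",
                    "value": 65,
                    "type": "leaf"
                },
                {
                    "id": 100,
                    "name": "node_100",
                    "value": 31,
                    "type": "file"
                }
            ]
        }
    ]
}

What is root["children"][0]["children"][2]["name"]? "node_847"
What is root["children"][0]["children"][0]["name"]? "node_988"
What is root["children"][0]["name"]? "node_830"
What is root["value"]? 45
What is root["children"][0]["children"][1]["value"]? 63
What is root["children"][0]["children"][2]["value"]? 96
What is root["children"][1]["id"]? 324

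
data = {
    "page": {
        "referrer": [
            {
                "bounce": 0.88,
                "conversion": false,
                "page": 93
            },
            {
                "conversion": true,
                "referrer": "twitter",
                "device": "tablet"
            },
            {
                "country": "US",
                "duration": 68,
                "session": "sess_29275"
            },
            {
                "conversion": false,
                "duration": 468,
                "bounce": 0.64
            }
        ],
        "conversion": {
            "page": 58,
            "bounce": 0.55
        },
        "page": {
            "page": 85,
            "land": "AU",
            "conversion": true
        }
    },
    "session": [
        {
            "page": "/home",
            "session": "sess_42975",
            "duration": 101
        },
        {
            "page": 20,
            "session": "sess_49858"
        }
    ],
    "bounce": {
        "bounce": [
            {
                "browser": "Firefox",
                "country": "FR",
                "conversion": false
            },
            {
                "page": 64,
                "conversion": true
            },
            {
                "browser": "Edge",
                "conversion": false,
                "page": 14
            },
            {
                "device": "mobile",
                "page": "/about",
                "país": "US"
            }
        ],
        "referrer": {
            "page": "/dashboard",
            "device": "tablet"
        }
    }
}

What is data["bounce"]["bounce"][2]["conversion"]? False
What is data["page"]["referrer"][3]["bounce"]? 0.64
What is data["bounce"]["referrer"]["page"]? "/dashboard"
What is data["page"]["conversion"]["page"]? 58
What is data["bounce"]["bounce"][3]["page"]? "/about"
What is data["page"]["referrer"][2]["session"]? "sess_29275"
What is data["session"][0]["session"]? "sess_42975"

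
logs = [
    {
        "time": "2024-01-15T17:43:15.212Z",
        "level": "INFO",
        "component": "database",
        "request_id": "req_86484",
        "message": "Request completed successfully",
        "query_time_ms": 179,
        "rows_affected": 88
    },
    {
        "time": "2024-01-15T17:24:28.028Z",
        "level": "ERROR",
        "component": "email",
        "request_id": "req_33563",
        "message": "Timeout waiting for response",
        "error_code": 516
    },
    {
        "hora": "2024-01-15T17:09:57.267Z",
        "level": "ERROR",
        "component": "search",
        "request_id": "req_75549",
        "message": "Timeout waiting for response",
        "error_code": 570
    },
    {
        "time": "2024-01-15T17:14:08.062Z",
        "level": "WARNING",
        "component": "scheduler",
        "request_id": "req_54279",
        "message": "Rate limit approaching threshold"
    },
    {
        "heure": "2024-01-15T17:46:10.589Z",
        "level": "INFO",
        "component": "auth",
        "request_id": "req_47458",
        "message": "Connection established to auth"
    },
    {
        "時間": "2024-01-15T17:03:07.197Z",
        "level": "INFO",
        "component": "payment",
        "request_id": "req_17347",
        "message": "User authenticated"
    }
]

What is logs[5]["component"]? "payment"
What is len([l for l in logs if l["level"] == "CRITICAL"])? 0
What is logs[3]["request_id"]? "req_54279"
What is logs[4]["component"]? "auth"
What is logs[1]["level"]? "ERROR"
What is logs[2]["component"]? "search"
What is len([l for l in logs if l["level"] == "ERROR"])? 2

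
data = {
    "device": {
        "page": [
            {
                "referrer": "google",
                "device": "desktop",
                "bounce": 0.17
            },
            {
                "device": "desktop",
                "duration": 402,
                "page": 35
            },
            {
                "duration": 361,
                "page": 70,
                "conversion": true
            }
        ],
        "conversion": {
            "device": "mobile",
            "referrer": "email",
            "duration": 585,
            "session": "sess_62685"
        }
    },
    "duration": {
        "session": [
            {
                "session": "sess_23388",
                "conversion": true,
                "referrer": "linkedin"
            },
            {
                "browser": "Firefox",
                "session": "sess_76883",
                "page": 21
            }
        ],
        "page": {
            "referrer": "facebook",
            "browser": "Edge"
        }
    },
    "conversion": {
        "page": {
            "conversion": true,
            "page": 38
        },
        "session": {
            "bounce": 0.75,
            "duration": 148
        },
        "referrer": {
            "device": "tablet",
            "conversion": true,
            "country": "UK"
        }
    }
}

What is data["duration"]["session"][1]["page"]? 21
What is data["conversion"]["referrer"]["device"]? "tablet"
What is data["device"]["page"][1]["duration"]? 402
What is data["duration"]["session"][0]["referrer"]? "linkedin"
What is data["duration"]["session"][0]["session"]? "sess_23388"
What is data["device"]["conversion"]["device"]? "mobile"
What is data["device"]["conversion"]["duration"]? 585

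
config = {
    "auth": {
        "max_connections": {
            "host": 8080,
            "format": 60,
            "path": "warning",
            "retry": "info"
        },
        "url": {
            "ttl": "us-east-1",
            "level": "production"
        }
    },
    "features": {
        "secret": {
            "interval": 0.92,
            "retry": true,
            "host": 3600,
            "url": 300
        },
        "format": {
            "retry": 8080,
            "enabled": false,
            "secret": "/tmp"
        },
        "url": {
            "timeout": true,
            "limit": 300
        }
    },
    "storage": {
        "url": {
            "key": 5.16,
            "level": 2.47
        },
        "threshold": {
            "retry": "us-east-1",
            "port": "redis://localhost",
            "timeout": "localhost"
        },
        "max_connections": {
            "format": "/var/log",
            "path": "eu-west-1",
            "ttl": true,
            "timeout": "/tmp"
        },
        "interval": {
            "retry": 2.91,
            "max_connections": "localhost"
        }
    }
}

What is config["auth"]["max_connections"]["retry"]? "info"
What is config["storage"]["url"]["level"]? 2.47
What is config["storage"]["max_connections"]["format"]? "/var/log"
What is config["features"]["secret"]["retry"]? True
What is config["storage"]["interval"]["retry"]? 2.91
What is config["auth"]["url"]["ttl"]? "us-east-1"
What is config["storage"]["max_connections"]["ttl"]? True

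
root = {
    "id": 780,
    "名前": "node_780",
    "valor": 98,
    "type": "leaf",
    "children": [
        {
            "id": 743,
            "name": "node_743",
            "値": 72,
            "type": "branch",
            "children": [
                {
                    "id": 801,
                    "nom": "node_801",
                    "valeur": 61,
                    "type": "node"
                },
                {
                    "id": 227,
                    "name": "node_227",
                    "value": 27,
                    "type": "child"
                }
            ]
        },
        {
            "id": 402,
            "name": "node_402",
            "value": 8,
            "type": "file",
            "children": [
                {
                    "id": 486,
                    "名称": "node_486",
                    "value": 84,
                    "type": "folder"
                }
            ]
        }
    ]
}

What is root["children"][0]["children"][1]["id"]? 227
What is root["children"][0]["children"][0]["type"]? "node"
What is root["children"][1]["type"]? "file"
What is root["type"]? "leaf"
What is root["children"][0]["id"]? 743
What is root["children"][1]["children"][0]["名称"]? "node_486"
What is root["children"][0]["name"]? "node_743"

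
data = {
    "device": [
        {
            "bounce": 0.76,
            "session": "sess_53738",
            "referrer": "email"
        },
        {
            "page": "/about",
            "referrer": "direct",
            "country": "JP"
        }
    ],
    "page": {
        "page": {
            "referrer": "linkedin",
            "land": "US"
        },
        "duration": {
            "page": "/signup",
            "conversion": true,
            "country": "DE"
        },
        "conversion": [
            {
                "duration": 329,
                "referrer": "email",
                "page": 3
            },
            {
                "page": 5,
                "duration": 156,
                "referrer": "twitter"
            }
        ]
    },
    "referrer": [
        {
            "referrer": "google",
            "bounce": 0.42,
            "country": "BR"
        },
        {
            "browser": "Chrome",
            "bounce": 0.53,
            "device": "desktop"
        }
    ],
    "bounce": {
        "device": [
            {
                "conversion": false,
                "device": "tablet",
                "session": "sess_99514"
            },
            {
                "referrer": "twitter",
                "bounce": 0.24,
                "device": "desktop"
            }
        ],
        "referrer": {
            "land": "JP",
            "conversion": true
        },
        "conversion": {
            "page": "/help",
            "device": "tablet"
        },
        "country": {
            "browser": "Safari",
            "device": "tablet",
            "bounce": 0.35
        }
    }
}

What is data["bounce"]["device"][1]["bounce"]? 0.24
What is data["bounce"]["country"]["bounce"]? 0.35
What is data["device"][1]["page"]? "/about"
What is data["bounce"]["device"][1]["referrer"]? "twitter"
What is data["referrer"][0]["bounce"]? 0.42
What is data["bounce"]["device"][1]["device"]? "desktop"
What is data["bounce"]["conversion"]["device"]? "tablet"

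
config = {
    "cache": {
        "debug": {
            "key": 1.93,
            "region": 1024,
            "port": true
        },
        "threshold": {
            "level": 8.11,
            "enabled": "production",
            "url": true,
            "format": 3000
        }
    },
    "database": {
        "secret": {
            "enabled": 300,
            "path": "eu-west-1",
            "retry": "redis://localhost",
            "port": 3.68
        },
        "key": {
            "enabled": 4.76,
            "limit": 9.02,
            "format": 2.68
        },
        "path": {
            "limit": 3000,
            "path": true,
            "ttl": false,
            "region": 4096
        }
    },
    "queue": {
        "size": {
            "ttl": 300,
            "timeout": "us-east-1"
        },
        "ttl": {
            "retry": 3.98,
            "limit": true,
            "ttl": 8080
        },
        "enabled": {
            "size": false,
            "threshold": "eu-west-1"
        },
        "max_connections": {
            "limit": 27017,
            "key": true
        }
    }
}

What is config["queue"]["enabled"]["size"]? False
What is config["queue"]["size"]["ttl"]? 300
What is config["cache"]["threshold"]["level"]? 8.11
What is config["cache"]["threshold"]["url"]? True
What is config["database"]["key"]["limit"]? 9.02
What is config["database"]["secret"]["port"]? 3.68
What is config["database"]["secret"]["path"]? "eu-west-1"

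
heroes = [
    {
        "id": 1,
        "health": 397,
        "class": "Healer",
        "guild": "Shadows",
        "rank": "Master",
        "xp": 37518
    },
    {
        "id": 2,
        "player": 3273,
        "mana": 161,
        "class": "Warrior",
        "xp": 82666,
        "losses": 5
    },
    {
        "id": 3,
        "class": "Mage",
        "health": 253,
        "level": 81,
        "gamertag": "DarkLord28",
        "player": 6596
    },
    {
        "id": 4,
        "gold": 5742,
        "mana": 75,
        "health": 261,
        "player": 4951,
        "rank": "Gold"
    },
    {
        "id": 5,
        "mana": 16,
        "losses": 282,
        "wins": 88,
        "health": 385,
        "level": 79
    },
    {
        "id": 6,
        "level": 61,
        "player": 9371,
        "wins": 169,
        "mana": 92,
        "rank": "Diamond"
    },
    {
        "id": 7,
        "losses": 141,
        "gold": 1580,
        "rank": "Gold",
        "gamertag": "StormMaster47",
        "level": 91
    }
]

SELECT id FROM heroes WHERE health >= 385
[1, 5]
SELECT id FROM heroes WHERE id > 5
[6, 7]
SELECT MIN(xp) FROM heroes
37518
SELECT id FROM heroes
[1, 2, 3, 4, 5, 6, 7]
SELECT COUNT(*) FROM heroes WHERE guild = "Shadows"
1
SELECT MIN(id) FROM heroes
1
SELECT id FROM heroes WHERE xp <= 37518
[1]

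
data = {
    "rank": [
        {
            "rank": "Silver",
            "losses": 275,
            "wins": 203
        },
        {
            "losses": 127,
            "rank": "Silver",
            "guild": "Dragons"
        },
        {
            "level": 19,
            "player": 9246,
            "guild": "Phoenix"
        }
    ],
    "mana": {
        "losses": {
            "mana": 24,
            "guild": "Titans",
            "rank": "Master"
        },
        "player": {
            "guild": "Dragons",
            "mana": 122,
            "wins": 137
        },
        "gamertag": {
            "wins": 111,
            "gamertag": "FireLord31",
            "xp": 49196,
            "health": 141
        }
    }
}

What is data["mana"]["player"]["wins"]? 137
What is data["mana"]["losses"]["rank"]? "Master"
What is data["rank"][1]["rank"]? "Silver"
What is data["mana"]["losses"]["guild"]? "Titans"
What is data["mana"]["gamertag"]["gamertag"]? "FireLord31"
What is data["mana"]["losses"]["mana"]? 24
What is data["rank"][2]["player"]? 9246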